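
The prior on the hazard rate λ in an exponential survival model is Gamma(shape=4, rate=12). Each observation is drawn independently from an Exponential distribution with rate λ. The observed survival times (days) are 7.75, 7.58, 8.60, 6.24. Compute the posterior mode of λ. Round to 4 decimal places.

The Exponential(rate=λ) likelihood is ∝ λ^n e^(−λΣtᵢ). Here n = 4 and Σtᵢ = 7.75 + 7.58 + 8.60 + 6.24 = 30.17.
Posterior ∝ λ^3e^(−12λ) · λ^4e^(−30.17λ) = λ^7e^(−42.17λ), i.e. Gamma(8, 42.17).
Mode = (a−1)/b = 7/42.17 ≈ 0.1660.

λ̂_MAP = 0.1660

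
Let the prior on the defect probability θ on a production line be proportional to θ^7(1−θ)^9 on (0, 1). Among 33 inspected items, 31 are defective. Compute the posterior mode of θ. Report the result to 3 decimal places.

The prior density ∝ θ^7(1−θ)^9 is the kernel of Beta(8, 10).
Data: 31 successes in 33 trials. The binomial likelihood contributes θ^31(1−θ)^2, so the posterior is Beta(8+31, 10+2) = Beta(39, 12).
For Beta(a, b) with a, b > 1 the mode is (a−1)/(a+b−2) = 38/49 ≈ 0.776.

θ̂_MAP = 0.776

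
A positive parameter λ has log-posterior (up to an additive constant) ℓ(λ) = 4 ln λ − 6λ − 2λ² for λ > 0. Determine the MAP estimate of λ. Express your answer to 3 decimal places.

ℓ'(λ) = 4/λ − 6 − 4λ. Setting this to zero and multiplying by λ: 4λ² + 6λ − 4 = 0.
λ = (−6 + √(6² + 4·4·4)) / (2·4) = (−6 + √100) / 8 = (−6 + 10)/8 = 1/2.
ℓ''(λ) = −4/λ² − 4 < 0, confirming a maximum.

λ̂_MAP = 0.500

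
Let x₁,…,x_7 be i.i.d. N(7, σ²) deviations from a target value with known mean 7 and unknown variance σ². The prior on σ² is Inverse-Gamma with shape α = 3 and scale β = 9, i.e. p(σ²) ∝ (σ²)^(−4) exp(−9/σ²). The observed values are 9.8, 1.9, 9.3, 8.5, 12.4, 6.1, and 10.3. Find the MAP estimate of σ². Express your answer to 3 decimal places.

σ̂²_MAP = 6.683

Sum of squared deviations about the known mean: SS = (9.8−7)² + (1.9−7)² + (9.3−7)² + (8.5−7)² + (12.4−7)² + (6.1−7)² + (10.3−7)² = 82.25.
The Normal likelihood contributes (σ²)^(−n/2) exp(−SS/(2σ²)), so the posterior is Inverse-Gamma(α + n/2, β + SS/2) = Inverse-Gamma(6.5, 50.125).
The mode of Inverse-Gamma(a, b) is b/(a+1) = 50.125/7.5 ≈ 6.683.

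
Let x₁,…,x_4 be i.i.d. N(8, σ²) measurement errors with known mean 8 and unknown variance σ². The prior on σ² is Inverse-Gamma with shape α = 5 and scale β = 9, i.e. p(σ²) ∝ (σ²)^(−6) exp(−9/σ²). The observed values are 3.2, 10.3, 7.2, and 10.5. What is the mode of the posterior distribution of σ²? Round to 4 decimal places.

Sum of squared deviations about the known mean: SS = (3.2−8)² + (10.3−8)² + (7.2−8)² + (10.5−8)² = 35.22.
The Normal likelihood contributes (σ²)^(−n/2) exp(−SS/(2σ²)), so the posterior is Inverse-Gamma(α + n/2, β + SS/2) = Inverse-Gamma(7, 26.61).
The mode of Inverse-Gamma(a, b) is b/(a+1) = 26.61/8 ≈ 3.3263.

σ̂²_MAP = 3.3263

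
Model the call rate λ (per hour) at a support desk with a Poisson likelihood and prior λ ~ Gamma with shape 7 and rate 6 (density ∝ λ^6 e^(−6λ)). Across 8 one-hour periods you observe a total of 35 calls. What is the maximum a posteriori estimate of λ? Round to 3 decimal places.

Σxᵢ = 35, n = 8.
Posterior ∝ λ^6e^(−6λ) · λ^35e^(−8λ) = λ^41e^(−14λ), i.e. Gamma(shape=42, rate=14).
The mode of a Gamma(a, b) with a ≥ 1 (shape–rate) is (a−1)/b = 41/14 ≈ 2.929.

λ̂_MAP = 2.929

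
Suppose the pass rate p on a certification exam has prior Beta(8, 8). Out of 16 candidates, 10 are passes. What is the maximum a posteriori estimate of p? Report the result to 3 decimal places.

Prior: Beta(8, 8).
Data: 10 successes in 16 trials. The binomial likelihood contributes p^10(1−p)^6, so the posterior is Beta(8+10, 8+6) = Beta(18, 14).
For Beta(a, b) with a, b > 1 the mode is (a−1)/(a+b−2) = 17/30 ≈ 0.567.

p̂_MAP = 0.567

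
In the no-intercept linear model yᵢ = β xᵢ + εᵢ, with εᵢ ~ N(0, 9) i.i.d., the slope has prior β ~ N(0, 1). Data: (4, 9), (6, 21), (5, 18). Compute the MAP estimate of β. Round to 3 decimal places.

log p(β | y) = −Σ(yᵢ − βxᵢ)²/(2·9) − β²/(2·1) + const.
Setting the derivative to zero: Σxᵢ(yᵢ − βxᵢ)/9 − β/1 = 0, so β = Σxᵢyᵢ / (Σxᵢ² + σ²/τ²).
Σxᵢyᵢ = 4·9 + 6·21 + 5·18 = 252; Σxᵢ² = 77; σ²/τ² = 9.
β̂_MAP = 252 / (77 + 9) = 252/86 ≈ 2.930.

β̂_MAP = 2.930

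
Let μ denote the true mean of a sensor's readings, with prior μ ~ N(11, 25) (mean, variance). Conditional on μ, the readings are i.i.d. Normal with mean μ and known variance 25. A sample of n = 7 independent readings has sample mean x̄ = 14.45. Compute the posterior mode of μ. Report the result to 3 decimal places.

μ̂_MAP = 14.019

n = 7, x̄ = 14.45.
For a Normal prior and Normal likelihood with known variance, the posterior is Normal; its mode equals its mean, the precision-weighted average.
Prior precision 1/σ₀² = 1/25 = 0.04; data precision n/σ² = 7/25 = 0.28.
μ̂ = (0.04·11 + 0.28·14.45) / (0.04 + 0.28) = 4.486/0.32 = 14.01875 ≈ 14.019.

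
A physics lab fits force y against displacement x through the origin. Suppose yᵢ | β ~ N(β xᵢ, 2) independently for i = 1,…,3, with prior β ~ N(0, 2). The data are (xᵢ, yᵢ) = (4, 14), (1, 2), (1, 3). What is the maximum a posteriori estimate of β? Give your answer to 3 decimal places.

β̂_MAP = 3.211

log p(β | y) = −Σ(yᵢ − βxᵢ)²/(2·2) − β²/(2·2) + const.
Setting the derivative to zero: Σxᵢ(yᵢ − βxᵢ)/2 − β/2 = 0, so β = Σxᵢyᵢ / (Σxᵢ² + σ²/τ²).
Σxᵢyᵢ = 4·14 + 1·2 + 1·3 = 61; Σxᵢ² = 18; σ²/τ² = 1.
β̂_MAP = 61 / (18 + 1) = 61/19 ≈ 3.211.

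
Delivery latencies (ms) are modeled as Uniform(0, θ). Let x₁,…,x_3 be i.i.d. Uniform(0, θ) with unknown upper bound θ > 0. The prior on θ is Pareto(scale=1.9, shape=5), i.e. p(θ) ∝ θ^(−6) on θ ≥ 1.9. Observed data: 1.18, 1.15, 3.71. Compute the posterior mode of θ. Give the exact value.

The Uniform(0, θ) likelihood is θ^(−n) for θ ≥ max(xᵢ), zero otherwise. Here max(xᵢ) = 3.71.
Posterior ∝ θ^(−6) · θ^(−3) = θ^(−9) on θ ≥ max(1.9, 3.71) = 3.71.
This density is strictly decreasing in θ, so the posterior mode lies at the lower boundary of the support.

θ̂_MAP = 3.71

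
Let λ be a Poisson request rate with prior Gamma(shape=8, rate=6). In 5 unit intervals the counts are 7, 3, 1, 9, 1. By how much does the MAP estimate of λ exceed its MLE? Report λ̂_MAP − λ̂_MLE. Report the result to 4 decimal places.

Σxᵢ = 21. Posterior is Gamma(29, 11); MAP = (29−1)/11 = 28/11 ≈ 2.54545.
MLE = x̄ = 21/5 ≈ 4.20000.
Difference = 28/11 − 21/5 = -91/55 ≈ -1.6545.

MAP − MLE = -1.6545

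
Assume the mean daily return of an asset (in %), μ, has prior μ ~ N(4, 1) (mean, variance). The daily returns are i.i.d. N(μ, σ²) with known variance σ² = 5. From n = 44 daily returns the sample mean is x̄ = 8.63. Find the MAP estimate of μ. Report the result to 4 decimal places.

μ̂_MAP = 8.1576

n = 44, x̄ = 8.63.
For a Normal prior and Normal likelihood with known variance, the posterior is Normal; its mode equals its mean, the precision-weighted average.
Prior precision 1/σ₀² = 1/1 = 1; data precision n/σ² = 44/5 = 8.8.
μ̂ = (1·4 + 8.8·8.63) / (1 + 8.8) = 79.944/9.8 = 9993/1225 ≈ 8.1576.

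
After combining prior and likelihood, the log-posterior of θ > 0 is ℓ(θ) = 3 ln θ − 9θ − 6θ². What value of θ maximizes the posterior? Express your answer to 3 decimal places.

ℓ'(θ) = 3/θ − 9 − 12θ. Setting this to zero and multiplying by θ: 12θ² + 9θ − 3 = 0.
θ = (−9 + √(9² + 4·12·3)) / (2·12) = (−9 + √225) / 24 = (−9 + 15)/24 = 1/4.
ℓ''(θ) = −3/θ² − 12 < 0, confirming a maximum.

θ̂_MAP = 0.250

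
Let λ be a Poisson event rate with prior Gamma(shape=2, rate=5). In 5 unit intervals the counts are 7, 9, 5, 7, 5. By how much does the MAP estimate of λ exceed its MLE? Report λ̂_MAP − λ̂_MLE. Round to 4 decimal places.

MAP − MLE = -3.2000

Σxᵢ = 33. Posterior is Gamma(35, 10); MAP = (35−1)/10 = 34/10 ≈ 3.40000.
MLE = x̄ = 33/5 ≈ 6.60000.
Difference = 34/10 − 33/5 = -16/5 ≈ -3.2000.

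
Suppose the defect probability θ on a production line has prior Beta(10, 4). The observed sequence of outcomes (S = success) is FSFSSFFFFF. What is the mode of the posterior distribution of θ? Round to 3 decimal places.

θ̂_MAP = 0.545

Prior: Beta(10, 4).
Data: 3 successes in 10 trials (from the sequence). The binomial likelihood contributes θ^3(1−θ)^7, so the posterior is Beta(10+3, 4+7) = Beta(13, 11).
For Beta(a, b) with a, b > 1 the mode is (a−1)/(a+b−2) = 12/22 ≈ 0.545.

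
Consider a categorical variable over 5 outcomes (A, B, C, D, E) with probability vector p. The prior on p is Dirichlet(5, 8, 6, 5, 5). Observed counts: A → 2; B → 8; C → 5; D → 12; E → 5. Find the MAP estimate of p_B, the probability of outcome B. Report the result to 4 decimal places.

MAP estimate of p_B = 0.2679

The posterior is Dirichlet(αᵢ + nᵢ) = Dirichlet(7, 16, 11, 17, 10).
For a Dirichlet(a₁,…,a_K) with all aᵢ > 1, the mode has j-th component (aⱼ − 1)/(Σaᵢ − K).
Here Σaᵢ = 61 and K = 5, so p_B = (16 − 1)/(61 − 5) = 15/56 ≈ 0.2679.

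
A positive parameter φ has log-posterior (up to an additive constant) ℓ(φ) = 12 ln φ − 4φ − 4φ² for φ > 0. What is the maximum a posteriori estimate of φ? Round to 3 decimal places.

φ̂_MAP = 1.000

ℓ'(φ) = 12/φ − 4 − 8φ. Setting this to zero and multiplying by φ: 8φ² + 4φ − 12 = 0.
φ = (−4 + √(4² + 4·8·12)) / (2·8) = (−4 + √400) / 16 = (−4 + 20)/16 = 1.
ℓ''(φ) = −12/φ² − 8 < 0, confirming a maximum.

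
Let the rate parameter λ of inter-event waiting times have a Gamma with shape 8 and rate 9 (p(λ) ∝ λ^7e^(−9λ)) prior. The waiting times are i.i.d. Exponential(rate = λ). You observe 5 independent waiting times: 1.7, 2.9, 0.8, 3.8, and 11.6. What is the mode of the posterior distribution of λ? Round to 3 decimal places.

The Exponential(rate=λ) likelihood is ∝ λ^n e^(−λΣtᵢ). Here n = 5 and Σtᵢ = 1.7 + 2.9 + 0.8 + 3.8 + 11.6 = 20.8.
Posterior ∝ λ^7e^(−9λ) · λ^5e^(−20.8λ) = λ^12e^(−29.8λ), i.e. Gamma(13, 29.8).
Mode = (a−1)/b = 12/29.8 ≈ 0.403.

λ̂_MAP = 0.403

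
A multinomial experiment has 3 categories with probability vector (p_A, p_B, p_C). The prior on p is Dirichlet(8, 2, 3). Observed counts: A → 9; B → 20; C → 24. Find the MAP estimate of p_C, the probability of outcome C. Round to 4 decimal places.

The posterior is Dirichlet(αᵢ + nᵢ) = Dirichlet(17, 22, 27).
For a Dirichlet(a₁,…,a_K) with all aᵢ > 1, the mode has j-th component (aⱼ − 1)/(Σaᵢ − K).
Here Σaᵢ = 66 and K = 3, so p_C = (27 − 1)/(66 − 3) = 26/63 ≈ 0.4127.

MAP estimate of p_C = 0.4127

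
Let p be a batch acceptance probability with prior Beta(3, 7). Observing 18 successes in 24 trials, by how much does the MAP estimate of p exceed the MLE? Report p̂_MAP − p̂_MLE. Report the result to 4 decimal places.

Posterior is Beta(21, 13); MAP = (21−1)/(34−2) = 20/32 ≈ 0.62500.
MLE ignores the prior: p̂_MLE = k/n = 18/24 ≈ 0.75000.
Difference = 20/32 − 18/24 = -1/8 ≈ -0.1250.

MAP − MLE = -0.1250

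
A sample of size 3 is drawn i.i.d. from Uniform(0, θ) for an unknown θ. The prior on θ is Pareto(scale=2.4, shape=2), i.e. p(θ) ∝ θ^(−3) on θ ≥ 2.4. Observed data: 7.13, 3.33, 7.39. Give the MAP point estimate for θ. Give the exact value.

θ̂_MAP = 7.39

The Uniform(0, θ) likelihood is θ^(−n) for θ ≥ max(xᵢ), zero otherwise. Here max(xᵢ) = 7.39.
Posterior ∝ θ^(−3) · θ^(−3) = θ^(−6) on θ ≥ max(2.4, 7.39) = 7.39.
This density is strictly decreasing in θ, so the posterior mode lies at the lower boundary of the support.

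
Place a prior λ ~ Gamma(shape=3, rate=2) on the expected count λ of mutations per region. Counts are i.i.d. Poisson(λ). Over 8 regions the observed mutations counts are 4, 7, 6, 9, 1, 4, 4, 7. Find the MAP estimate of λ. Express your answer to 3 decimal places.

λ̂_MAP = 4.400

Σxᵢ = 4+7+6+9+1+4+4+7 = 42, with n = 8.
Posterior ∝ λ^2e^(−2λ) · λ^42e^(−8λ) = λ^44e^(−10λ), i.e. Gamma(shape=45, rate=10).
The mode of a Gamma(a, b) with a ≥ 1 (shape–rate) is (a−1)/b = 44/10 ≈ 4.400.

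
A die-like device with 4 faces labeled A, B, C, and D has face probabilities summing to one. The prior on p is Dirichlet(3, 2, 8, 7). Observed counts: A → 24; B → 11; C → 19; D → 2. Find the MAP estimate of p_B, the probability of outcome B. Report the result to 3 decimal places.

MAP estimate of p_B = 0.167

The posterior is Dirichlet(αᵢ + nᵢ) = Dirichlet(27, 13, 27, 9).
For a Dirichlet(a₁,…,a_K) with all aᵢ > 1, the mode has j-th component (aⱼ − 1)/(Σaᵢ − K).
Here Σaᵢ = 76 and K = 4, so p_B = (13 − 1)/(76 − 4) = 12/72 ≈ 0.167.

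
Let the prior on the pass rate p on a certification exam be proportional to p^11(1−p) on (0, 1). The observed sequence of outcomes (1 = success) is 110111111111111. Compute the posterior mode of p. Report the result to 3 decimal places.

p̂_MAP = 0.926

The prior density ∝ p^11(1−p)^1 is the kernel of Beta(12, 2).
Data: 14 successes in 15 trials (from the sequence). The binomial likelihood contributes p^14(1−p)^1, so the posterior is Beta(12+14, 2+1) = Beta(26, 3).
For Beta(a, b) with a, b > 1 the mode is (a−1)/(a+b−2) = 25/27 ≈ 0.926.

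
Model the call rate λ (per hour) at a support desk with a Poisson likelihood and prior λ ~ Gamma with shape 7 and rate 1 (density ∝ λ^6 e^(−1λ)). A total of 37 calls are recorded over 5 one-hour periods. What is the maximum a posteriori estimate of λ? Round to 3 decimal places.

Σxᵢ = 37, n = 5.
Posterior ∝ λ^6e^(−1λ) · λ^37e^(−5λ) = λ^43e^(−6λ), i.e. Gamma(shape=44, rate=6).
The mode of a Gamma(a, b) with a ≥ 1 (shape–rate) is (a−1)/b = 43/6 ≈ 7.167.

λ̂_MAP = 7.167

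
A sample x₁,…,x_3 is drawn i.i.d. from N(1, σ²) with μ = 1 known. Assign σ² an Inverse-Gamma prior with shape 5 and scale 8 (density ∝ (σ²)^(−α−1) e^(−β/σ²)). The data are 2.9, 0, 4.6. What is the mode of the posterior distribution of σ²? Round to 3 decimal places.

σ̂²_MAP = 2.238

Sum of squared deviations about the known mean: SS = (2.9−1)² + (0−1)² + (4.6−1)² = 17.57.
The Normal likelihood contributes (σ²)^(−n/2) exp(−SS/(2σ²)), so the posterior is Inverse-Gamma(α + n/2, β + SS/2) = Inverse-Gamma(6.5, 16.785).
The mode of Inverse-Gamma(a, b) is b/(a+1) = 16.785/7.5 ≈ 2.238.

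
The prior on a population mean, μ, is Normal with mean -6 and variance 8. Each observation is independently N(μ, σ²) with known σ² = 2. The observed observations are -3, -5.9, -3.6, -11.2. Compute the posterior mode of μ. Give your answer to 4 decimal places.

μ̂_MAP = -5.9294

n = 4; x̄ = ((-3) + (-5.9) + (-3.6) + (-11.2))/4 = -23.7/4 = -5.925.
For a Normal prior and Normal likelihood with known variance, the posterior is Normal; its mode equals its mean, the precision-weighted average.
Prior precision 1/σ₀² = 1/8 = 0.125; data precision n/σ² = 4/2 = 2.
μ̂ = (0.125·(-6) + 2·(-5.925)) / (0.125 + 2) = (-12.6)/2.125 = -504/85 ≈ -5.9294.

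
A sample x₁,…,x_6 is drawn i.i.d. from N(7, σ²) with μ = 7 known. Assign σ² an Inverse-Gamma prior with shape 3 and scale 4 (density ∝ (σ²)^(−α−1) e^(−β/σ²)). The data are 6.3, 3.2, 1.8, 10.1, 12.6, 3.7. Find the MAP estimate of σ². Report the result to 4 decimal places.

σ̂²_MAP = 7.2736

Sum of squared deviations about the known mean: SS = (6.3−7)² + (3.2−7)² + (1.8−7)² + (10.1−7)² + (12.6−7)² + (3.7−7)² = 93.83.
The Normal likelihood contributes (σ²)^(−n/2) exp(−SS/(2σ²)), so the posterior is Inverse-Gamma(α + n/2, β + SS/2) = Inverse-Gamma(6, 50.915).
The mode of Inverse-Gamma(a, b) is b/(a+1) = 50.915/7 ≈ 7.2736.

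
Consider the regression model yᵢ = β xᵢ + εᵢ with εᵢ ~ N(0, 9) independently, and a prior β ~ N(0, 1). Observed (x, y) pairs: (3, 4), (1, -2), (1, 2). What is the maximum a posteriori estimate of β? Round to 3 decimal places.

log p(β | y) = −Σ(yᵢ − βxᵢ)²/(2·9) − β²/(2·1) + const.
Setting the derivative to zero: Σxᵢ(yᵢ − βxᵢ)/9 − β/1 = 0, so β = Σxᵢyᵢ / (Σxᵢ² + σ²/τ²).
Σxᵢyᵢ = 3·4 + 1·(-2) + 1·2 = 12; Σxᵢ² = 11; σ²/τ² = 9.
β̂_MAP = 12 / (11 + 9) = 12/20 ≈ 0.600.

β̂_MAP = 0.600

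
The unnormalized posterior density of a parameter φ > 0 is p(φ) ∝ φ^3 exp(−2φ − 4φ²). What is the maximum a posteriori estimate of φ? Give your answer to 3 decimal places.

ℓ'(φ) = 3/φ − 2 − 8φ. Setting this to zero and multiplying by φ: 8φ² + 2φ − 3 = 0.
φ = (−2 + √(2² + 4·8·3)) / (2·8) = (−2 + √100) / 16 = (−2 + 10)/16 = 1/2.
ℓ''(φ) = −3/φ² − 8 < 0, confirming a maximum.

φ̂_MAP = 0.500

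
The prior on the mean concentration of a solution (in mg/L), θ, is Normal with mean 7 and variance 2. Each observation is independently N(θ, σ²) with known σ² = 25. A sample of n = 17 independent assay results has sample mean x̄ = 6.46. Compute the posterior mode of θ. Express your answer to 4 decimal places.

n = 17, x̄ = 6.46.
For a Normal prior and Normal likelihood with known variance, the posterior is Normal; its mode equals its mean, the precision-weighted average.
Prior precision 1/σ₀² = 1/2 = 0.5; data precision n/σ² = 17/25 = 0.68.
θ̂ = (0.5·7 + 0.68·6.46) / (0.5 + 0.68) = 7.8928/1.18 = 9866/1475 ≈ 6.6888.

θ̂_MAP = 6.6888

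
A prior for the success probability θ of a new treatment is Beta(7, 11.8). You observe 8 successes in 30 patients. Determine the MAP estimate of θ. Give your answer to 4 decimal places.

θ̂_MAP = 0.2991

Prior: Beta(7, 11.8).
Data: 8 successes in 30 trials. The binomial likelihood contributes θ^8(1−θ)^22, so the posterior is Beta(7+8, 11.8+22) = Beta(15, 33.8).
For Beta(a, b) with a, b > 1 the mode is (a−1)/(a+b−2) = 14/46.8 ≈ 0.2991.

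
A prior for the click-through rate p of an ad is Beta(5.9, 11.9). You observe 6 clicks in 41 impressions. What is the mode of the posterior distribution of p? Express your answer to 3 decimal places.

Prior: Beta(5.9, 11.9).
Data: 6 successes in 41 trials. The binomial likelihood contributes p^6(1−p)^35, so the posterior is Beta(5.9+6, 11.9+35) = Beta(11.9, 46.9).
For Beta(a, b) with a, b > 1 the mode is (a−1)/(a+b−2) = 10.9/56.8 ≈ 0.192.

p̂_MAP = 0.192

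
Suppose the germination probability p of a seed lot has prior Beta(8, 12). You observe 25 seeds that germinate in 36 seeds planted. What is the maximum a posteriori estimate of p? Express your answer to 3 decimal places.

p̂_MAP = 0.593

Prior: Beta(8, 12).
Data: 25 successes in 36 trials. The binomial likelihood contributes p^25(1−p)^11, so the posterior is Beta(8+25, 12+11) = Beta(33, 23).
For Beta(a, b) with a, b > 1 the mode is (a−1)/(a+b−2) = 32/54 ≈ 0.593.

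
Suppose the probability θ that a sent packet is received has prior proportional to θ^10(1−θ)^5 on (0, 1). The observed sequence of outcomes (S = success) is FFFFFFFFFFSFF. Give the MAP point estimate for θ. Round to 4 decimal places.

θ̂_MAP = 0.3929

The prior density ∝ θ^10(1−θ)^5 is the kernel of Beta(11, 6).
Data: 1 success in 13 trials (from the sequence). The binomial likelihood contributes θ(1−θ)^12, so the posterior is Beta(11+1, 6+12) = Beta(12, 18).
For Beta(a, b) with a, b > 1 the mode is (a−1)/(a+b−2) = 11/28 ≈ 0.3929.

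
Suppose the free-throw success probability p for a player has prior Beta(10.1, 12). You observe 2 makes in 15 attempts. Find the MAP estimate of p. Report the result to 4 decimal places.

p̂_MAP = 0.3162

Prior: Beta(10.1, 12).
Data: 2 successes in 15 trials. The binomial likelihood contributes p^2(1−p)^13, so the posterior is Beta(10.1+2, 12+13) = Beta(12.1, 25).
For Beta(a, b) with a, b > 1 the mode is (a−1)/(a+b−2) = 11.1/35.1 ≈ 0.3162.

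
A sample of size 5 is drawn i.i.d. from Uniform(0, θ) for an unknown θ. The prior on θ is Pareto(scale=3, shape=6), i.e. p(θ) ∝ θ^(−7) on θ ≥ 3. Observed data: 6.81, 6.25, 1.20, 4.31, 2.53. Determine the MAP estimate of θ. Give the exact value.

θ̂_MAP = 6.81

The Uniform(0, θ) likelihood is θ^(−n) for θ ≥ max(xᵢ), zero otherwise. Here max(xᵢ) = 6.81.
Posterior ∝ θ^(−7) · θ^(−5) = θ^(−12) on θ ≥ max(3, 6.81) = 6.81.
This density is strictly decreasing in θ, so the posterior mode lies at the lower boundary of the support.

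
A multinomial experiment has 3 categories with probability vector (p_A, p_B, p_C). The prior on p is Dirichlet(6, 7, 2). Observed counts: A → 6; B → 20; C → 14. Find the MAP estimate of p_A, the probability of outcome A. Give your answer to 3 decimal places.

The posterior is Dirichlet(αᵢ + nᵢ) = Dirichlet(12, 27, 16).
For a Dirichlet(a₁,…,a_K) with all aᵢ > 1, the mode has j-th component (aⱼ − 1)/(Σaᵢ − K).
Here Σaᵢ = 55 and K = 3, so p_A = (12 − 1)/(55 − 3) = 11/52 ≈ 0.212.

MAP estimate of p_A = 0.212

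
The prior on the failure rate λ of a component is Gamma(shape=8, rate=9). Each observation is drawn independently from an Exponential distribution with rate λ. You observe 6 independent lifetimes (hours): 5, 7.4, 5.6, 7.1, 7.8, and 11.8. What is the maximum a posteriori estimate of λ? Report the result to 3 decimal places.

The Exponential(rate=λ) likelihood is ∝ λ^n e^(−λΣtᵢ). Here n = 6 and Σtᵢ = 5 + 7.4 + 5.6 + 7.1 + 7.8 + 11.8 = 44.7.
Posterior ∝ λ^7e^(−9λ) · λ^6e^(−44.7λ) = λ^13e^(−53.7λ), i.e. Gamma(14, 53.7).
Mode = (a−1)/b = 13/53.7 ≈ 0.242.

λ̂_MAP = 0.242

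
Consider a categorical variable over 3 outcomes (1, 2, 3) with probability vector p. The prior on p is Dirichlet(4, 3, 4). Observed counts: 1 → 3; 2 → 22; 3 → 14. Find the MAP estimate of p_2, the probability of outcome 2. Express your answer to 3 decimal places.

The posterior is Dirichlet(αᵢ + nᵢ) = Dirichlet(7, 25, 18).
For a Dirichlet(a₁,…,a_K) with all aᵢ > 1, the mode has j-th component (aⱼ − 1)/(Σaᵢ − K).
Here Σaᵢ = 50 and K = 3, so p_2 = (25 − 1)/(50 − 3) = 24/47 ≈ 0.511.

MAP estimate: 0.511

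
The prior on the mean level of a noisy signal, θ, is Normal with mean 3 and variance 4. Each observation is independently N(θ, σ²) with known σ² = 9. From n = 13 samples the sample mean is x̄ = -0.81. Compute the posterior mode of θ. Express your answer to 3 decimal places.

n = 13, x̄ = -0.81.
For a Normal prior and Normal likelihood with known variance, the posterior is Normal; its mode equals its mean, the precision-weighted average.
Prior precision 1/σ₀² = 1/4 = 0.25; data precision n/σ² = 13/9.
θ̂ = (0.25·3 + (13/9)·(-0.81)) / (0.25 + 13/9) = (-0.42)/(61/36) = -378/1525 ≈ -0.248.

θ̂_MAP = -0.248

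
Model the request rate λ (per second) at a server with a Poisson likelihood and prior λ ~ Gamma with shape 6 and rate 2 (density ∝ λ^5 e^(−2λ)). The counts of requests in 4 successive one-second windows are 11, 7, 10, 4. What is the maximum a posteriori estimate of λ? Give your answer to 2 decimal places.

Σxᵢ = 11+7+10+4 = 32, with n = 4.
Posterior ∝ λ^5e^(−2λ) · λ^32e^(−4λ) = λ^37e^(−6λ), i.e. Gamma(shape=38, rate=6).
The mode of a Gamma(a, b) with a ≥ 1 (shape–rate) is (a−1)/b = 37/6 ≈ 6.17.

λ̂_MAP = 6.17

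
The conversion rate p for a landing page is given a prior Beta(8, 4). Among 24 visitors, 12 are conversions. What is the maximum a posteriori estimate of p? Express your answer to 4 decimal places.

Prior: Beta(8, 4).
Data: 12 successes in 24 trials. The binomial likelihood contributes p^12(1−p)^12, so the posterior is Beta(8+12, 4+12) = Beta(20, 16).
For Beta(a, b) with a, b > 1 the mode is (a−1)/(a+b−2) = 19/34 ≈ 0.5588.

p̂_MAP = 0.5588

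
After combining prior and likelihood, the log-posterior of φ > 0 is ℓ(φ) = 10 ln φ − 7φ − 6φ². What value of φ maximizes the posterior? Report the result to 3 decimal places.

φ̂_MAP = 0.667

ℓ'(φ) = 10/φ − 7 − 12φ. Setting this to zero and multiplying by φ: 12φ² + 7φ − 10 = 0.
φ = (−7 + √(7² + 4·12·10)) / (2·12) = (−7 + √529) / 24 = (−7 + 23)/24 = 2/3.
ℓ''(φ) = −10/φ² − 12 < 0, confirming a maximum.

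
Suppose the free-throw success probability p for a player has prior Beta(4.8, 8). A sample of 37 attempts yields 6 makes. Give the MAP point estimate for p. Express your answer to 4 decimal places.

p̂_MAP = 0.2050

Prior: Beta(4.8, 8).
Data: 6 successes in 37 trials. The binomial likelihood contributes p^6(1−p)^31, so the posterior is Beta(4.8+6, 8+31) = Beta(10.8, 39).
For Beta(a, b) with a, b > 1 the mode is (a−1)/(a+b−2) = 9.8/47.8 ≈ 0.2050.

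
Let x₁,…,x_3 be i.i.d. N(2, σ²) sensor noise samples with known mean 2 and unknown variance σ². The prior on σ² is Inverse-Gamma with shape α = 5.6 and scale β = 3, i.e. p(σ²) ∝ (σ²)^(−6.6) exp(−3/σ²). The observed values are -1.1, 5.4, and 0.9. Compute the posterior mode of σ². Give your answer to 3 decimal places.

Sum of squared deviations about the known mean: SS = (-1.1−2)² + (5.4−2)² + (0.9−2)² = 22.38.
The Normal likelihood contributes (σ²)^(−n/2) exp(−SS/(2σ²)), so the posterior is Inverse-Gamma(α + n/2, β + SS/2) = Inverse-Gamma(7.1, 14.19).
The mode of Inverse-Gamma(a, b) is b/(a+1) = 14.19/8.1 ≈ 1.752.

σ̂²_MAP = 1.752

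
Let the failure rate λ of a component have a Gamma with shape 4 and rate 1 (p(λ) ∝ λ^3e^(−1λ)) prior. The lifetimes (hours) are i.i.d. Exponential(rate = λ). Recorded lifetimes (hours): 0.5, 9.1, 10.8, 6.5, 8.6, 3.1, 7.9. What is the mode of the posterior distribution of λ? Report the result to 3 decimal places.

The Exponential(rate=λ) likelihood is ∝ λ^n e^(−λΣtᵢ). Here n = 7 and Σtᵢ = 0.5 + 9.1 + 10.8 + 6.5 + 8.6 + 3.1 + 7.9 = 46.5.
Posterior ∝ λ^3e^(−1λ) · λ^7e^(−46.5λ) = λ^10e^(−47.5λ), i.e. Gamma(11, 47.5).
Mode = (a−1)/b = 10/47.5 ≈ 0.211.

λ̂_MAP = 0.211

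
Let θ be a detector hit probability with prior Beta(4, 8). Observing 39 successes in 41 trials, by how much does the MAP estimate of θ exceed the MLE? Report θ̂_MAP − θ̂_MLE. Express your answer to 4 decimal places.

Posterior is Beta(43, 10); MAP = (43−1)/(53−2) = 42/51 ≈ 0.82353.
MLE ignores the prior: θ̂_MLE = k/n = 39/41 ≈ 0.95122.
Difference = 42/51 − 39/41 = -89/697 ≈ -0.1277.

MAP − MLE = -0.1277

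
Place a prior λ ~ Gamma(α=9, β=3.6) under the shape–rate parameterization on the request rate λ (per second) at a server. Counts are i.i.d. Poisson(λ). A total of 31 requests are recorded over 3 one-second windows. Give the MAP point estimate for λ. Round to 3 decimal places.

Σxᵢ = 31, n = 3.
Posterior ∝ λ^8e^(−3.6λ) · λ^31e^(−3λ) = λ^39e^(−6.6λ), i.e. Gamma(shape=40, rate=6.6).
The mode of a Gamma(a, b) with a ≥ 1 (shape–rate) is (a−1)/b = 39/6.6 ≈ 5.909.

λ̂_MAP = 5.909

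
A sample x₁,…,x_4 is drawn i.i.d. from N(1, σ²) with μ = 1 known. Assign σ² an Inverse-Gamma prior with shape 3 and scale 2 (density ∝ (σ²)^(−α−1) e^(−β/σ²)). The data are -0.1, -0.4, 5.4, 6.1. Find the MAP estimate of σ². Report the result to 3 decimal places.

Sum of squared deviations about the known mean: SS = (-0.1−1)² + (-0.4−1)² + (5.4−1)² + (6.1−1)² = 48.54.
The Normal likelihood contributes (σ²)^(−n/2) exp(−SS/(2σ²)), so the posterior is Inverse-Gamma(α + n/2, β + SS/2) = Inverse-Gamma(5, 26.27).
The mode of Inverse-Gamma(a, b) is b/(a+1) = 26.27/6 ≈ 4.378.

σ̂²_MAP = 4.378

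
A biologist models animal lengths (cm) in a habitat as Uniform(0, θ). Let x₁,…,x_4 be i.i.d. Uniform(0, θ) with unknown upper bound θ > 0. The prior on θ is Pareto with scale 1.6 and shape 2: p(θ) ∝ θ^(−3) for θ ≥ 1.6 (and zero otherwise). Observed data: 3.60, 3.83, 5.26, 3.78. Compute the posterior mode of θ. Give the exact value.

The Uniform(0, θ) likelihood is θ^(−n) for θ ≥ max(xᵢ), zero otherwise. Here max(xᵢ) = 5.26.
Posterior ∝ θ^(−3) · θ^(−4) = θ^(−7) on θ ≥ max(1.6, 5.26) = 5.26.
This density is strictly decreasing in θ, so the posterior mode lies at the lower boundary of the support.

θ̂_MAP = 5.26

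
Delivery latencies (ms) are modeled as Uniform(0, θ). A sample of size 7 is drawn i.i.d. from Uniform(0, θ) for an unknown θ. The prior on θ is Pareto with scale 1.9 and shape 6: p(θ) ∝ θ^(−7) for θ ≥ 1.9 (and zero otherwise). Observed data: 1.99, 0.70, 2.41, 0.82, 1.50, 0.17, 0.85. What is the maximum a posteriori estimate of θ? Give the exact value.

The Uniform(0, θ) likelihood is θ^(−n) for θ ≥ max(xᵢ), zero otherwise. Here max(xᵢ) = 2.41.
Posterior ∝ θ^(−7) · θ^(−7) = θ^(−14) on θ ≥ max(1.9, 2.41) = 2.41.
This density is strictly decreasing in θ, so the posterior mode lies at the lower boundary of the support.

θ̂_MAP = 2.41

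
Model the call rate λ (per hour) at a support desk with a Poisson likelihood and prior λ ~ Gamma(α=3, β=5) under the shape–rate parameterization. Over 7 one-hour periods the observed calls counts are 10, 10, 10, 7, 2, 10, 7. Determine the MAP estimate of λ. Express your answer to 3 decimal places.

λ̂_MAP = 4.833

Σxᵢ = 10+10+10+7+2+10+7 = 56, with n = 7.
Posterior ∝ λ^2e^(−5λ) · λ^56e^(−7λ) = λ^58e^(−12λ), i.e. Gamma(shape=59, rate=12).
The mode of a Gamma(a, b) with a ≥ 1 (shape–rate) is (a−1)/b = 58/12 ≈ 4.833.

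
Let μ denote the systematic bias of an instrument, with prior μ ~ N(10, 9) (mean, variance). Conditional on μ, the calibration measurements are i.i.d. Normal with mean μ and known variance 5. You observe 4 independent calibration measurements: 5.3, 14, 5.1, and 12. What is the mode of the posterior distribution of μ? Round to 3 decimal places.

μ̂_MAP = 9.210

n = 4; x̄ = (5.3 + 14 + 5.1 + 12)/4 = 36.4/4 = 9.1.
For a Normal prior and Normal likelihood with known variance, the posterior is Normal; its mode equals its mean, the precision-weighted average.
Prior precision 1/σ₀² = 1/9; data precision n/σ² = 4/5 = 0.8.
μ̂ = ((1/9)·10 + 0.8·9.1) / (1/9 + 0.8) = (1888/225)/(41/45) = 1888/205 ≈ 9.210.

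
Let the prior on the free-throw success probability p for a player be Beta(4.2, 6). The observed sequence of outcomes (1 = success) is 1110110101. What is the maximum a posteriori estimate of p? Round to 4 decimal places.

p̂_MAP = 0.5604

Prior: Beta(4.2, 6).
Data: 7 successes in 10 trials (from the sequence). The binomial likelihood contributes p^7(1−p)^3, so the posterior is Beta(4.2+7, 6+3) = Beta(11.2, 9).
For Beta(a, b) with a, b > 1 the mode is (a−1)/(a+b−2) = 10.2/18.2 ≈ 0.5604.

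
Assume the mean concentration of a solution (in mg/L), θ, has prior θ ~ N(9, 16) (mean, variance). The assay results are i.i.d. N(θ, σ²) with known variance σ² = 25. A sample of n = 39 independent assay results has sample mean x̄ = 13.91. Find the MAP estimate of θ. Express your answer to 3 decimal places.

θ̂_MAP = 13.721

n = 39, x̄ = 13.91.
For a Normal prior and Normal likelihood with known variance, the posterior is Normal; its mode equals its mean, the precision-weighted average.
Prior precision 1/σ₀² = 1/16 = 0.0625; data precision n/σ² = 39/25 = 1.56.
θ̂ = (0.0625·9 + 1.56·13.91) / (0.0625 + 1.56) = 22.2621/1.6225 = 222621/16225 ≈ 13.721.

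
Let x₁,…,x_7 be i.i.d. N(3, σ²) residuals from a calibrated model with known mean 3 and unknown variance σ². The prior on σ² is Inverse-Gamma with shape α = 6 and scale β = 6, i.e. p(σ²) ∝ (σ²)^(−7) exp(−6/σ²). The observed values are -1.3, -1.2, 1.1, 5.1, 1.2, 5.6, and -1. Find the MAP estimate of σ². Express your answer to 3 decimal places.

Sum of squared deviations about the known mean: SS = (-1.3−3)² + (-1.2−3)² + (1.1−3)² + (5.1−3)² + (1.2−3)² + (5.6−3)² + (-1−3)² = 70.15.
The Normal likelihood contributes (σ²)^(−n/2) exp(−SS/(2σ²)), so the posterior is Inverse-Gamma(α + n/2, β + SS/2) = Inverse-Gamma(9.5, 41.075).
The mode of Inverse-Gamma(a, b) is b/(a+1) = 41.075/10.5 ≈ 3.912.

σ̂²_MAP = 3.912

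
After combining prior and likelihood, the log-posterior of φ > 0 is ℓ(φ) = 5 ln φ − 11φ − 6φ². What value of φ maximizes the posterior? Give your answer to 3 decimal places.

ℓ'(φ) = 5/φ − 11 − 12φ. Setting this to zero and multiplying by φ: 12φ² + 11φ − 5 = 0.
φ = (−11 + √(11² + 4·12·5)) / (2·12) = (−11 + √361) / 24 = (−11 + 19)/24 = 1/3.
ℓ''(φ) = −5/φ² − 12 < 0, confirming a maximum.

φ̂_MAP = 0.333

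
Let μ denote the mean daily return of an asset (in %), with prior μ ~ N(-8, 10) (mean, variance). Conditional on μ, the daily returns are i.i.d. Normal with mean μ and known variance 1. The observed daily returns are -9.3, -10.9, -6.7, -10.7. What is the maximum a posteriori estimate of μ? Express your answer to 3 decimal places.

n = 4; x̄ = ((-9.3) + (-10.9) + (-6.7) + (-10.7))/4 = -37.6/4 = -9.4.
For a Normal prior and Normal likelihood with known variance, the posterior is Normal; its mode equals its mean, the precision-weighted average.
Prior precision 1/σ₀² = 1/10 = 0.1; data precision n/σ² = 4/1 = 4.
μ̂ = (0.1·(-8) + 4·(-9.4)) / (0.1 + 4) = (-38.4)/4.1 = -384/41 ≈ -9.366.

μ̂_MAP = -9.366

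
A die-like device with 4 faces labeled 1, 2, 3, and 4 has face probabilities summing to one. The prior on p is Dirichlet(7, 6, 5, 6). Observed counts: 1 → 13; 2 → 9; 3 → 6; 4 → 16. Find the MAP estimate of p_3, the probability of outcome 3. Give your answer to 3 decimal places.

MAP estimate: 0.156

The posterior is Dirichlet(αᵢ + nᵢ) = Dirichlet(20, 15, 11, 22).
For a Dirichlet(a₁,…,a_K) with all aᵢ > 1, the mode has j-th component (aⱼ − 1)/(Σaᵢ − K).
Here Σaᵢ = 68 and K = 4, so p_3 = (11 − 1)/(68 − 4) = 10/64 ≈ 0.156.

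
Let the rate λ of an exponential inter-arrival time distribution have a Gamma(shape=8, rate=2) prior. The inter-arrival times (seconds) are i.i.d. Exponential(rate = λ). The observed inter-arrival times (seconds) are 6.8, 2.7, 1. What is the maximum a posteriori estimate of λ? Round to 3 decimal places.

The Exponential(rate=λ) likelihood is ∝ λ^n e^(−λΣtᵢ). Here n = 3 and Σtᵢ = 6.8 + 2.7 + 1 = 10.5.
Posterior ∝ λ^7e^(−2λ) · λ^3e^(−10.5λ) = λ^10e^(−12.5λ), i.e. Gamma(11, 12.5).
Mode = (a−1)/b = 10/12.5 ≈ 0.800.

λ̂_MAP = 0.800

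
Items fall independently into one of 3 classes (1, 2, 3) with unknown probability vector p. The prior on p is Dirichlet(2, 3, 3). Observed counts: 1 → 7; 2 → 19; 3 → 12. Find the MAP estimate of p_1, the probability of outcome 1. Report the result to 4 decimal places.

MAP estimate: 0.1860

The posterior is Dirichlet(αᵢ + nᵢ) = Dirichlet(9, 22, 15).
For a Dirichlet(a₁,…,a_K) with all aᵢ > 1, the mode has j-th component (aⱼ − 1)/(Σaᵢ − K).
Here Σaᵢ = 46 and K = 3, so p_1 = (9 − 1)/(46 − 3) = 8/43 ≈ 0.1860.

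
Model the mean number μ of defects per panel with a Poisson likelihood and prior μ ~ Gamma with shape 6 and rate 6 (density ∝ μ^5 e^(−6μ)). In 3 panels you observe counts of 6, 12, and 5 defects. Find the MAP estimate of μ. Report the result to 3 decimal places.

μ̂_MAP = 3.111

Σxᵢ = 6+12+5 = 23, with n = 3.
Posterior ∝ μ^5e^(−6μ) · μ^23e^(−3μ) = μ^28e^(−9μ), i.e. Gamma(shape=29, rate=9).
The mode of a Gamma(a, b) with a ≥ 1 (shape–rate) is (a−1)/b = 28/9 ≈ 3.111.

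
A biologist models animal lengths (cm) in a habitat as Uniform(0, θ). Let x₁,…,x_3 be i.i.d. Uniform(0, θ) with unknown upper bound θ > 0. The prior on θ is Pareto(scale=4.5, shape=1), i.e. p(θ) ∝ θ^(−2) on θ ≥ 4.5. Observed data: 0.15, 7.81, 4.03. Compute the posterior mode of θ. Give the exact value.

θ̂_MAP = 7.81

The Uniform(0, θ) likelihood is θ^(−n) for θ ≥ max(xᵢ), zero otherwise. Here max(xᵢ) = 7.81.
Posterior ∝ θ^(−2) · θ^(−3) = θ^(−5) on θ ≥ max(4.5, 7.81) = 7.81.
This density is strictly decreasing in θ, so the posterior mode lies at the lower boundary of the support.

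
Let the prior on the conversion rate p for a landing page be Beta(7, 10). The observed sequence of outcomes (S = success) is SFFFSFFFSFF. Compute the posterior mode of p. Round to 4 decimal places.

p̂_MAP = 0.3462

Prior: Beta(7, 10).
Data: 3 successes in 11 trials (from the sequence). The binomial likelihood contributes p^3(1−p)^8, so the posterior is Beta(7+3, 10+8) = Beta(10, 18).
For Beta(a, b) with a, b > 1 the mode is (a−1)/(a+b−2) = 9/26 ≈ 0.3462.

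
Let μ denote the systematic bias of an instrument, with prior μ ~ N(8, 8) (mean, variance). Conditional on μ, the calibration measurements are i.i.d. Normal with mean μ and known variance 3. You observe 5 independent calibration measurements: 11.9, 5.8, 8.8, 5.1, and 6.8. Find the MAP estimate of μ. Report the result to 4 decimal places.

n = 5; x̄ = (11.9 + 5.8 + 8.8 + 5.1 + 6.8)/5 = 38.4/5 = 7.68.
For a Normal prior and Normal likelihood with known variance, the posterior is Normal; its mode equals its mean, the precision-weighted average.
Prior precision 1/σ₀² = 1/8 = 0.125; data precision n/σ² = 5/3.
μ̂ = (0.125·8 + (5/3)·7.68) / (0.125 + 5/3) = 13.8/(43/24) = 1656/215 ≈ 7.7023.

μ̂_MAP = 7.7023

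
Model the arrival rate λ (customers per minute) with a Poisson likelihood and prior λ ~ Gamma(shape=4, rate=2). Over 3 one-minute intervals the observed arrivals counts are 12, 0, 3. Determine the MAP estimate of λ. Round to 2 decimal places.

λ̂_MAP = 3.60

Σxᵢ = 12+0+3 = 15, with n = 3.
Posterior ∝ λ^3e^(−2λ) · λ^15e^(−3λ) = λ^18e^(−5λ), i.e. Gamma(shape=19, rate=5).
The mode of a Gamma(a, b) with a ≥ 1 (shape–rate) is (a−1)/b = 18/5 ≈ 3.60.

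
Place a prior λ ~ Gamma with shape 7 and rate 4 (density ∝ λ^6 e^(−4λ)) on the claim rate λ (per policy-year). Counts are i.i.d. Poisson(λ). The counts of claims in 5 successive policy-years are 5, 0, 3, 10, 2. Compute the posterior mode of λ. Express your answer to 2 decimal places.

Σxᵢ = 5+0+3+10+2 = 20, with n = 5.
Posterior ∝ λ^6e^(−4λ) · λ^20e^(−5λ) = λ^26e^(−9λ), i.e. Gamma(shape=27, rate=9).
The mode of a Gamma(a, b) with a ≥ 1 (shape–rate) is (a−1)/b = 26/9 ≈ 2.89.

λ̂_MAP = 2.89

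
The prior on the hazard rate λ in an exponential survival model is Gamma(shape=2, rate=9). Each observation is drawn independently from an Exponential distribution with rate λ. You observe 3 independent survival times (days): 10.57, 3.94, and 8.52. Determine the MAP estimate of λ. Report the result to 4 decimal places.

The Exponential(rate=λ) likelihood is ∝ λ^n e^(−λΣtᵢ). Here n = 3 and Σtᵢ = 10.57 + 3.94 + 8.52 = 23.03.
Posterior ∝ λe^(−9λ) · λ^3e^(−23.03λ) = λ^4e^(−32.03λ), i.e. Gamma(5, 32.03).
Mode = (a−1)/b = 4/32.03 ≈ 0.1249.

λ̂_MAP = 0.1249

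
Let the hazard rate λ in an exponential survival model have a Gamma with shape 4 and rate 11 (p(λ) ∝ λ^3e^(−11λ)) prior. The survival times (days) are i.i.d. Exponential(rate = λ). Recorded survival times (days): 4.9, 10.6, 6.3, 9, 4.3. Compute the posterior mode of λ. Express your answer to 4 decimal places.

The Exponential(rate=λ) likelihood is ∝ λ^n e^(−λΣtᵢ). Here n = 5 and Σtᵢ = 4.9 + 10.6 + 6.3 + 9 + 4.3 = 35.1.
Posterior ∝ λ^3e^(−11λ) · λ^5e^(−35.1λ) = λ^8e^(−46.1λ), i.e. Gamma(9, 46.1).
Mode = (a−1)/b = 8/46.1 ≈ 0.1735.

λ̂_MAP = 0.1735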